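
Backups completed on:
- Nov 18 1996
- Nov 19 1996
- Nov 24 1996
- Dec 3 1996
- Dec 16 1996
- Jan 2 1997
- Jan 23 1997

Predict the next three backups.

The spacing grows by 4 each time: 1, 5, 9, 13, 17, 21 days.
Next gap: 25 days. Jan 23 1997 + 25 days = Feb 17 1997.
Next gap: 29 days. Feb 17 1997 + 29 days = Mar 18 1997.
Next gap: 33 days. Mar 18 1997 + 33 days = Apr 20 1997.

Feb 17 1997, Mar 18 1997, Apr 20 1997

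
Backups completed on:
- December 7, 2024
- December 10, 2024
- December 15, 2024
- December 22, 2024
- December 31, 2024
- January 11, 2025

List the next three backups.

January 24, 2025; February 8, 2025; February 25, 2025

Intervals are 3, 5, 7, 9, 11 days — an arithmetic progression with common difference 2.
Next gap: 13 days. January 11, 2025 + 13 days = January 24, 2025.
Next gap: 15 days. January 24, 2025 + 15 days = February 8, 2025.
Next gap: 17 days. February 8, 2025 + 17 days = February 25, 2025.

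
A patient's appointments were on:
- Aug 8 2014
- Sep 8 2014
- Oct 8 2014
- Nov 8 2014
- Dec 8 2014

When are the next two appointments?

Jan 8 2015, Feb 8 2015

Gaps: 31, 30, 31, 30 days — not constant. Every event is on the 8th of the month.
Pattern: the 8th of each month.
January 2015: Jan 8 2015.
February 2015: Feb 8 2015.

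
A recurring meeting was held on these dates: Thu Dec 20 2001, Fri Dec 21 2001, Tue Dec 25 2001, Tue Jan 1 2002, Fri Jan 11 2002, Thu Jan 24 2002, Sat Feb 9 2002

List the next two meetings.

Thu Feb 28 2002, Fri Mar 22 2002

The spacing grows by 3 each time: 1, 4, 7, 10, 13, 16 days.
Next gap: 19 days. Sat Feb 9 2002 + 19 days = Thu Feb 28 2002.
Next gap: 22 days. Thu Feb 28 2002 + 22 days = Fri Mar 22 2002.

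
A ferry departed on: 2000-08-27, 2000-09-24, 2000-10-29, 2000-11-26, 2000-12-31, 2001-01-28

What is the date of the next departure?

Every date is a Sunday; gaps 28, 35, 28, 35, 28 days.
Each is the last Sunday of its month (at least one falls on the 29th or later, ruling out '4th Sunday').
Last Sunday of February 2001: 2001-02-25.

2001-02-25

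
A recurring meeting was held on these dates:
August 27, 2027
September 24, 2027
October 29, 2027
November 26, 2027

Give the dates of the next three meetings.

These are Fridays with 28, 35, 28-day gaps.
Each is the final Friday of its month — October 29, 2027 is past the 28th, so '4th Friday' doesn't fit.
December 2027 ends with Friday December 31, 2027.
January 2028 ends with Friday January 28, 2028.
Last Friday of February 2028: February 25, 2028.

December 31, 2027; January 28, 2028; February 25, 2028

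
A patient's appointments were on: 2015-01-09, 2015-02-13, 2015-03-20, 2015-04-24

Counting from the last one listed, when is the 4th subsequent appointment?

2015-09-11

The spacing is 35, 35, 35 days — always 35 days.
2015-04-24 + 35 days = 2015-05-29.
2015-05-29 + 35 days = 2015-07-03.
2015-07-03 + 35 days = 2015-08-07.
2015-08-07 + 35 days = 2015-09-11.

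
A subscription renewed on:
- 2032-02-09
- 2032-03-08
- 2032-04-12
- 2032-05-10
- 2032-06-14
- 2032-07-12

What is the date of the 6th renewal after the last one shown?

2033-01-10

These are Mondays at 28- or 35-day spacing (28, 35, 28, 35, 28).
The pattern: 2nd Monday of the month.
2nd Monday of August 2032: 2032-08-09.
2nd Monday of September 2032: 2032-09-13.
October 2032 — 2nd Monday is 2032-10-11.
November 2032 — 2nd Monday is 2032-11-08.
2nd Monday of December 2032: 2032-12-13.
2nd Monday of January 2033: 2033-01-10.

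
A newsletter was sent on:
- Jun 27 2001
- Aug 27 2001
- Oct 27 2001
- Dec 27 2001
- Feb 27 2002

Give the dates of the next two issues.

The day-of-month is always 27 (61, 61, 61, 62 days between events).
So this recurs on the 27th of every 2 months.
Next: April 2002 → Apr 27 2002.
Next: June 2002 → Jun 27 2002.

Apr 27 2002, Jun 27 2002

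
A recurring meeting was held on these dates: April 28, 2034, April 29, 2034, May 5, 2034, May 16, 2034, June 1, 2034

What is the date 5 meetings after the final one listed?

Gaps: 1, 6, 11, 16 days — each gap is 5 larger than the previous one.
Next gap: 21 days. June 1, 2034 + 21 days = June 22, 2034.
Next gap: 26 days. June 22, 2034 + 26 days = July 18, 2034.
Next gap: 31 days. July 18, 2034 + 31 days = August 18, 2034.
Next gap: 36 days. August 18, 2034 + 36 days = September 23, 2034.
Next gap: 41 days. September 23, 2034 + 41 days = November 3, 2034.

November 3, 2034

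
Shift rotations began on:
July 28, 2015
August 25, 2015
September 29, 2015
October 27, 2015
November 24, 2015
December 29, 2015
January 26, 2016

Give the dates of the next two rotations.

February 23, 2016; March 29, 2016

All Tuesdays; the gaps (28, 35, 28, 28, 35, 28) vary with month length.
This is the last Tuesday of each month.
February 2016 ends with Tuesday February 23, 2016.
Last Tuesday of March 2016: March 29, 2016.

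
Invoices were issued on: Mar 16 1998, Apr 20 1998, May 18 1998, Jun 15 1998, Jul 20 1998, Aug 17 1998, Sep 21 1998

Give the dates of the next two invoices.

Gaps: 35, 28, 28, 35, 28, 35 days — a mix of 28 and 35. Every date is a Monday.
Each is the 3rd Monday of its month.
October 1998 — 3rd Monday is Oct 19 1998.
November 1998 — 3rd Monday is Nov 16 1998.

Oct 19 1998, Nov 16 1998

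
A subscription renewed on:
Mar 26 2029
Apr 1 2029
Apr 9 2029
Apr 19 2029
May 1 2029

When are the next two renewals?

May 15 2029, May 31 2029

The spacing grows by 2 each time: 6, 8, 10, 12 days.
Next gap: 14 days. May 1 2029 + 14 days = May 15 2029.
Next gap: 16 days. May 15 2029 + 16 days = May 31 2029.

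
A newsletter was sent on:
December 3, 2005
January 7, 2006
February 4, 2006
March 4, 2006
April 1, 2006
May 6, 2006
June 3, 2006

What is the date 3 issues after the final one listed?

All dates are Saturdays, 35, 28, 28, 28, 35, 28 days apart.
Specifically, the 1st Saturday of each month.
1st Saturday of July 2006: July 1, 2006.
1st Saturday of August 2006: August 5, 2006.
September 2006 — 1st Saturday is September 2, 2006.

September 2, 2006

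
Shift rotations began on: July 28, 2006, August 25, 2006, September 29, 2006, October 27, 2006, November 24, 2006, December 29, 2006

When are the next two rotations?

January 26, 2007; February 23, 2007

These are Fridays with 28, 35, 28, 28, 35-day gaps.
Each is the final Friday of its month — September 29, 2006 is past the 28th, so '4th Friday' doesn't fit.
January 2007 ends with Friday January 26, 2007.
Last Friday of February 2007: February 23, 2007.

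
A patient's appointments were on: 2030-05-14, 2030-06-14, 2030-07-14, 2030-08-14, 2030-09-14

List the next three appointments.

The day-of-month is always 14 (31, 30, 31, 31 days between events).
So this recurs on the 14th of each month.
October 2030: 2030-10-14.
Next: November 2030 → 2030-11-14.
Next: December 2030 → 2030-12-14.

2030-10-14, 2030-11-14, 2030-12-14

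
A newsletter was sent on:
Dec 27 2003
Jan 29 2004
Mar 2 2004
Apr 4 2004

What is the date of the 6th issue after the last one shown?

Oct 19 2004

The spacing is 33, 33, 33 days — always 33 days.
Apr 4 2004 + 33 days = May 7 2004.
May 7 2004 + 33 days = Jun 9 2004.
Jun 9 2004 + 33 days = Jul 12 2004.
Jul 12 2004 + 33 days = Aug 14 2004.
Aug 14 2004 + 33 days = Sep 16 2004.
Sep 16 2004 + 33 days = Oct 19 2004.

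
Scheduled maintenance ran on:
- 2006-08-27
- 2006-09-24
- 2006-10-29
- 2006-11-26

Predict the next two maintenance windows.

2006-12-31, 2007-01-28

These are Sundays with 28, 35, 28-day gaps.
Each is the final Sunday of its month — 2006-10-29 is past the 28th, so '4th Sunday' doesn't fit.
December 2006 ends with Sunday 2006-12-31.
January 2007 ends with Sunday 2007-01-28.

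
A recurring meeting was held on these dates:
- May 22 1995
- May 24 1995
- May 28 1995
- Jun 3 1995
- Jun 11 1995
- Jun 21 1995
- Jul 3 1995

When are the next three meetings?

Jul 17 1995, Aug 2 1995, Aug 20 1995

Intervals are 2, 4, 6, 8, 10, 12 days — an arithmetic progression with common difference 2.
Next gap: 14 days. Jul 3 1995 + 14 days = Jul 17 1995.
Next gap: 16 days. Jul 17 1995 + 16 days = Aug 2 1995.
Next gap: 18 days. Aug 2 1995 + 18 days = Aug 20 1995.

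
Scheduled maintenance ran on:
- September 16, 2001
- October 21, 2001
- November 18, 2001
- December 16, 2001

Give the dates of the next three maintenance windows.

January 20, 2002; February 17, 2002; March 17, 2002

These are Sundays at 28- or 35-day spacing (35, 28, 28).
The pattern: 3rd Sunday of the month.
January 2002 — 3rd Sunday is January 20, 2002.
3rd Sunday of February 2002: February 17, 2002.
3rd Sunday of March 2002: March 17, 2002.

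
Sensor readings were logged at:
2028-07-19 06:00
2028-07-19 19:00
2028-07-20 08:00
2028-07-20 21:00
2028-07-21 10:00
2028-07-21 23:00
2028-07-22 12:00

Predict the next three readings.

Spacing: 13, 13, 13, 13, 13, 13 h — constant 13 h.
2028-07-22 12:00 + 13 h = 2028-07-23 01:00.
2028-07-23 01:00 + 13 h = 2028-07-23 14:00.
2028-07-23 14:00 + 13 h = 2028-07-24 03:00.

2028-07-23 01:00, 2028-07-23 14:00, 2028-07-24 03:00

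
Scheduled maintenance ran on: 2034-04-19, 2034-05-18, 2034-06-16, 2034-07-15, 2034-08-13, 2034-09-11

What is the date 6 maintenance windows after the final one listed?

Gaps between consecutive events: 29, 29, 29, 29, 29 days — a constant 29-day interval.
2034-09-11 + 29 days = 2034-10-10.
2034-10-10 + 29 days = 2034-11-08.
2034-11-08 + 29 days = 2034-12-07.
2034-12-07 + 29 days = 2035-01-05.
2035-01-05 + 29 days = 2035-02-03.
2035-02-03 + 29 days = 2035-03-04.

2035-03-04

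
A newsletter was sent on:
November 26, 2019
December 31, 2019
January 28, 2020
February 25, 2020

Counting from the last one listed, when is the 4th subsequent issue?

All Tuesdays; the gaps (35, 28, 28) vary with month length.
This is the last Tuesday of each month.
Last Tuesday of March 2020: March 31, 2020.
Last Tuesday of April 2020: April 28, 2020.
May 2020 ends with Tuesday May 26, 2020.
Last Tuesday of June 2020: June 30, 2020.

June 30, 2020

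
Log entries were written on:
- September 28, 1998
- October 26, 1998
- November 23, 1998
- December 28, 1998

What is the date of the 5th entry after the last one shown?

These are Mondays at 28- or 35-day spacing (28, 28, 35).
The pattern: 4th Monday of the month.
January 1999 — 4th Monday is January 25, 1999.
4th Monday of February 1999: February 22, 1999.
4th Monday of March 1999: March 22, 1999.
April 1999 — 4th Monday is April 26, 1999.
May 1999 — 4th Monday is May 24, 1999.

May 24, 1999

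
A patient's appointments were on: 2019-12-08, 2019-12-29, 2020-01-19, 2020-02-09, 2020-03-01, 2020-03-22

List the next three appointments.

2020-04-12, 2020-05-03, 2020-05-24

Gaps between consecutive events: 21, 21, 21, 21, 21 days — a constant 21-day interval.
2020-03-22 + 21 days = 2020-04-12.
2020-04-12 + 21 days = 2020-05-03.
2020-05-03 + 21 days = 2020-05-24.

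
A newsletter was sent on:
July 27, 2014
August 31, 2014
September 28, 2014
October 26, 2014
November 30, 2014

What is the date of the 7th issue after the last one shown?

June 28, 2015

All Sundays; the gaps (35, 28, 28, 35) vary with month length.
This is the last Sunday of each month.
Last Sunday of December 2014: December 28, 2014.
Last Sunday of January 2015: January 25, 2015.
February 2015 ends with Sunday February 22, 2015.
March 2015 ends with Sunday March 29, 2015.
Last Sunday of April 2015: April 26, 2015.
Last Sunday of May 2015: May 31, 2015.
June 2015 ends with Sunday June 28, 2015.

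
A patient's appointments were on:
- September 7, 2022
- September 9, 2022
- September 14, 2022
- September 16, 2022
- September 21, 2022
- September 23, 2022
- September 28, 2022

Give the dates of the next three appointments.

September 30, 2022; October 5, 2022; October 7, 2022

Gaps: 2, 5, 2, 5, 2, 5 days — not constant, but cyclic with period 2.
The events fall on every Wednesday and Friday.
Next Friday: September 30, 2022.
Next Wednesday: October 5, 2022.
The following Friday is October 7, 2022.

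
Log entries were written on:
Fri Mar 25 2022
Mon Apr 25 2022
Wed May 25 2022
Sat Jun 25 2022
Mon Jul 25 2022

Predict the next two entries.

Thu Aug 25 2022, Sun Sep 25 2022

The day-of-month is always 25 (31, 30, 31, 30 days between events).
So this recurs on the 25th of each month.
Next: August 2022 → Thu Aug 25 2022.
September 2022: Sun Sep 25 2022.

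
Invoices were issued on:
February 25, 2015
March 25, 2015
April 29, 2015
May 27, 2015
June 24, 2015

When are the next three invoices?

July 29, 2015; August 26, 2015; September 30, 2015

These are Wednesdays with 28, 35, 28, 28-day gaps.
Each is the final Wednesday of its month — April 29, 2015 is past the 28th, so '4th Wednesday' doesn't fit.
July 2015 ends with Wednesday July 29, 2015.
Last Wednesday of August 2015: August 26, 2015.
September 2015 ends with Wednesday September 30, 2015.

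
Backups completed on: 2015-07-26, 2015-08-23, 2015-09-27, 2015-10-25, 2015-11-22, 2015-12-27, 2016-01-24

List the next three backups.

These are Sundays at 28- or 35-day spacing (28, 35, 28, 28, 35, 28).
The pattern: 4th Sunday of the month.
4th Sunday of February 2016: 2016-02-28.
March 2016 — 4th Sunday is 2016-03-27.
4th Sunday of April 2016: 2016-04-24.

2016-02-28, 2016-03-27, 2016-04-24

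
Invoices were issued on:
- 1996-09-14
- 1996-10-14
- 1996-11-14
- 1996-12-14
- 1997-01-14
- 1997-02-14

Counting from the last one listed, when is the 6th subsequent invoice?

Gaps: 30, 31, 30, 31, 31 days — not constant. Every event is on the 14th of the month.
Pattern: the 14th of each month.
Next: March 1997 → 1997-03-14.
April 1997: 1997-04-14.
Next: May 1997 → 1997-05-14.
June 1997: 1997-06-14.
Next: July 1997 → 1997-07-14.
Next: August 1997 → 1997-08-14.

1997-08-14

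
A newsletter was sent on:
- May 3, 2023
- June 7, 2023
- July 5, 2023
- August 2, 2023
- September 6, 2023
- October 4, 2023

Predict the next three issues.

All dates are Wednesdays, 35, 28, 28, 35, 28 days apart.
Specifically, the 1st Wednesday of each month.
1st Wednesday of November 2023: November 1, 2023.
December 2023 — 1st Wednesday is December 6, 2023.
January 2024 — 1st Wednesday is January 3, 2024.

November 1, 2023; December 6, 2023; January 3, 2024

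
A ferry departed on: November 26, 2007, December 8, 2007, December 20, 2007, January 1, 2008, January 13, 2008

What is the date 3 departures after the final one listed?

February 18, 2008

The spacing is 12, 12, 12, 12 days — always 12 days.
January 13, 2008 + 12 days = January 25, 2008.
January 25, 2008 + 12 days = February 6, 2008.
February 6, 2008 + 12 days = February 18, 2008.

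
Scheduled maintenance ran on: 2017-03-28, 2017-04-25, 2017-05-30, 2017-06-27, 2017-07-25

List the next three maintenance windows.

2017-08-29, 2017-09-26, 2017-10-31

All Tuesdays; the gaps (28, 35, 28, 28) vary with month length.
This is the last Tuesday of each month.
Last Tuesday of August 2017: 2017-08-29.
Last Tuesday of September 2017: 2017-09-26.
October 2017 ends with Tuesday 2017-10-31.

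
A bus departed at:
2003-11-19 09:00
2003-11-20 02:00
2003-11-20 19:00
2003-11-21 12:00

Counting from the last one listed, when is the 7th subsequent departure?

The interval is a steady 17 hours (17, 17, 17).
2003-11-21 12:00 + 17 h = 2003-11-22 05:00.
2003-11-22 05:00 + 17 h = 2003-11-22 22:00.
2003-11-22 22:00 + 17 h = 2003-11-23 15:00.
2003-11-23 15:00 + 17 h = 2003-11-24 08:00.
2003-11-24 08:00 + 17 h = 2003-11-25 01:00.
2003-11-25 01:00 + 17 h = 2003-11-25 18:00.
2003-11-25 18:00 + 17 h = 2003-11-26 11:00.

2003-11-26 11:00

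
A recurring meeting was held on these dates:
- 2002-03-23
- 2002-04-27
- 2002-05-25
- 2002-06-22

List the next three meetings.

Gaps: 35, 28, 28 days — a mix of 28 and 35. Every date is a Saturday.
Each is the 4th Saturday of its month.
July 2002 — 4th Saturday is 2002-07-27.
4th Saturday of August 2002: 2002-08-24.
September 2002 — 4th Saturday is 2002-09-28.

2002-07-27, 2002-08-24, 2002-09-28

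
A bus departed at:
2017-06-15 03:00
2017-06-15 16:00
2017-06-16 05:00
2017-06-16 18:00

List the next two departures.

The interval is a steady 13 hours (13, 13, 13).
2017-06-16 18:00 + 13 h = 2017-06-17 07:00.
2017-06-17 07:00 + 13 h = 2017-06-17 20:00.

2017-06-17 07:00, 2017-06-17 20:00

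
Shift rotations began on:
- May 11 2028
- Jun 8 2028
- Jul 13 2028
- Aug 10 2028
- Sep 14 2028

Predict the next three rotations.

Oct 12 2028, Nov 9 2028, Dec 14 2028

These are Thursdays at 28- or 35-day spacing (28, 35, 28, 35).
The pattern: 2nd Thursday of the month.
October 2028 — 2nd Thursday is Oct 12 2028.
November 2028 — 2nd Thursday is Nov 9 2028.
2nd Thursday of December 2028: Dec 14 2028.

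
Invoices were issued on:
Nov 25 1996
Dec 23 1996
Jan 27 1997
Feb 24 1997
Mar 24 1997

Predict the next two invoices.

All dates are Mondays, 28, 35, 28, 28 days apart.
Specifically, the 4th Monday of each month.
4th Monday of April 1997: Apr 28 1997.
May 1997 — 4th Monday is May 26 1997.

Apr 28 1997, May 26 1997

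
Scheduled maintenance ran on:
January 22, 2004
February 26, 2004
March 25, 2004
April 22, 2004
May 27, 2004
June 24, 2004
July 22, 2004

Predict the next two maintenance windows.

Gaps: 35, 28, 28, 35, 28, 28 days — a mix of 28 and 35. Every date is a Thursday.
Each is the 4th Thursday of its month.
August 2004 — 4th Thursday is August 26, 2004.
4th Thursday of September 2004: September 23, 2004.

August 26, 2004; September 23, 2004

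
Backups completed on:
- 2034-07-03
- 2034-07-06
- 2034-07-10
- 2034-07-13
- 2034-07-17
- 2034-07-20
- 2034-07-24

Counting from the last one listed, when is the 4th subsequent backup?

2034-08-07

Gaps: 3, 4, 3, 4, 3, 4 days — not constant, but cyclic with period 2.
The events fall on every Monday and Thursday.
Next Thursday: 2034-07-27.
The following Monday is 2034-07-31.
The following Thursday is 2034-08-03.
Next Monday: 2034-08-07.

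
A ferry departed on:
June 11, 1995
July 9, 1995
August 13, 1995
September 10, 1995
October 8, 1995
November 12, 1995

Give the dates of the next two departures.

These are Sundays at 28- or 35-day spacing (28, 35, 28, 28, 35).
The pattern: 2nd Sunday of the month.
December 1995 — 2nd Sunday is December 10, 1995.
January 1996 — 2nd Sunday is January 14, 1996.

December 10, 1995; January 14, 1996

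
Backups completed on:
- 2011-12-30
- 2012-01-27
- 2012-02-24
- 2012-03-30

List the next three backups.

2012-04-27, 2012-05-25, 2012-06-29

Every date is a Friday; gaps 28, 28, 35 days.
Each is the last Friday of its month (at least one falls on the 29th or later, ruling out '4th Friday').
April 2012 ends with Friday 2012-04-27.
May 2012 ends with Friday 2012-05-25.
Last Friday of June 2012: 2012-06-29.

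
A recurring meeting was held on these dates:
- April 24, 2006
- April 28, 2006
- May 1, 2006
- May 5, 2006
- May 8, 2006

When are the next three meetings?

Every event lands on a Monday or Friday (gaps cycle 4, 3, 4, 3).
So the schedule is: every Monday and Friday.
The following Friday is May 12, 2006.
The following Monday is May 15, 2006.
Next Friday: May 19, 2006.

May 12, 2006; May 15, 2006; May 19, 2006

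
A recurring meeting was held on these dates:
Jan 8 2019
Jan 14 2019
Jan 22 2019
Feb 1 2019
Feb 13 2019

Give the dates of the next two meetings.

The spacing grows by 2 each time: 6, 8, 10, 12 days.
Next gap: 14 days. Feb 13 2019 + 14 days = Feb 27 2019.
Next gap: 16 days. Feb 27 2019 + 16 days = Mar 15 2019.

Feb 27 2019, Mar 15 2019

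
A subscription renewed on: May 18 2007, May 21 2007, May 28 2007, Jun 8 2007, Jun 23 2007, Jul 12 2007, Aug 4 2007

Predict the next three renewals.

Aug 31 2007, Oct 1 2007, Nov 5 2007

Gaps: 3, 7, 11, 15, 19, 23 days — each gap is 4 larger than the previous one.
Next gap: 27 days. Aug 4 2007 + 27 days = Aug 31 2007.
Next gap: 31 days. Aug 31 2007 + 31 days = Oct 1 2007.
Next gap: 35 days. Oct 1 2007 + 35 days = Nov 5 2007.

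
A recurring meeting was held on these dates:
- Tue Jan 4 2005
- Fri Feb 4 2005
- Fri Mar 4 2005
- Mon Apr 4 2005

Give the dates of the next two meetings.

Wed May 4 2005, Sat Jun 4 2005

Each date is the 4th; the gaps (31, 28, 31) track the month lengths.
The rule is the 4th of each month.
Next: May 2005 → Wed May 4 2005.
June 2005: Sat Jun 4 2005.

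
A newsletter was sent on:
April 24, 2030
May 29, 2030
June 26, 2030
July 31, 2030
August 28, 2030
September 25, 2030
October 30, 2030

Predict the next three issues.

November 27, 2030; December 25, 2030; January 29, 2031

Every date is a Wednesday; gaps 35, 28, 35, 28, 28, 35 days.
Each is the last Wednesday of its month (at least one falls on the 29th or later, ruling out '4th Wednesday').
Last Wednesday of November 2030: November 27, 2030.
December 2030 ends with Wednesday December 25, 2030.
Last Wednesday of January 2031: January 29, 2031.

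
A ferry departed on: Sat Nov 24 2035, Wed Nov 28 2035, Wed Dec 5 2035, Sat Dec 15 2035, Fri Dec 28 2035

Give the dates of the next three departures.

Gaps: 4, 7, 10, 13 days — each gap is 3 larger than the previous one.
Next gap: 16 days. Fri Dec 28 2035 + 16 days = Sun Jan 13 2036.
Next gap: 19 days. Sun Jan 13 2036 + 19 days = Fri Feb 1 2036.
Next gap: 22 days. Fri Feb 1 2036 + 22 days = Sat Feb 23 2036.

Sun Jan 13 2036, Fri Feb 1 2036, Sat Feb 23 2036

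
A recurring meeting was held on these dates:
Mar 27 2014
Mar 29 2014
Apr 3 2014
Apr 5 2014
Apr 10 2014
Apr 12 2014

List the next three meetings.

Every event lands on a Thursday or Saturday (gaps cycle 2, 5, 2, 5, 2).
So the schedule is: every Thursday and Saturday.
Next Thursday: Apr 17 2014.
The following Saturday is Apr 19 2014.
The following Thursday is Apr 24 2014.

Apr 17 2014, Apr 19 2014, Apr 24 2014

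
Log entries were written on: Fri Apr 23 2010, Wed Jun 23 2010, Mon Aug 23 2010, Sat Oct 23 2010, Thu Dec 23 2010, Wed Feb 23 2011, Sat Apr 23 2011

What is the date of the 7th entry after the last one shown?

Sat Jun 23 2012

Each date is the 23rd; the gaps (61, 61, 61, 61, 62, 59) track the month lengths.
The rule is the 23rd of every 2 months.
June 2011: Thu Jun 23 2011.
Next: August 2011 → Tue Aug 23 2011.
October 2011: Sun Oct 23 2011.
Next: December 2011 → Fri Dec 23 2011.
Next: February 2012 → Thu Feb 23 2012.
Next: April 2012 → Mon Apr 23 2012.
Next: June 2012 → Sat Jun 23 2012.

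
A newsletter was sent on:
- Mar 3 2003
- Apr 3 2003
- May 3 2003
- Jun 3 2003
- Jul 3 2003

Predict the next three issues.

Aug 3 2003, Sep 3 2003, Oct 3 2003

The day-of-month is always 3 (31, 30, 31, 30 days between events).
So this recurs on the 3rd of each month.
Next: August 2003 → Aug 3 2003.
September 2003: Sep 3 2003.
Next: October 2003 → Oct 3 2003.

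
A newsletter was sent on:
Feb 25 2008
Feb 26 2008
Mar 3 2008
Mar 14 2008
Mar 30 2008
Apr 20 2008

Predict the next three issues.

The spacing grows by 5 each time: 1, 6, 11, 16, 21 days.
Next gap: 26 days. Apr 20 2008 + 26 days = May 16 2008.
Next gap: 31 days. May 16 2008 + 31 days = Jun 16 2008.
Next gap: 36 days. Jun 16 2008 + 36 days = Jul 22 2008.

May 16 2008, Jun 16 2008, Jul 22 2008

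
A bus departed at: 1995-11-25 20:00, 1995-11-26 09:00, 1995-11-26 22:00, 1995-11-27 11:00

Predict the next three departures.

Spacing: 13, 13, 13 h — constant 13 h.
1995-11-27 11:00 + 13 h = 1995-11-28 00:00.
1995-11-28 00:00 + 13 h = 1995-11-28 13:00.
1995-11-28 13:00 + 13 h = 1995-11-29 02:00.

1995-11-28 00:00, 1995-11-28 13:00, 1995-11-29 02:00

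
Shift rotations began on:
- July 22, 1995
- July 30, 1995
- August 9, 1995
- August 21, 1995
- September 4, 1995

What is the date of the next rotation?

September 20, 1995

The spacing grows by 2 each time: 8, 10, 12, 14 days.
Next gap: 16 days. September 4, 1995 + 16 days = September 20, 1995.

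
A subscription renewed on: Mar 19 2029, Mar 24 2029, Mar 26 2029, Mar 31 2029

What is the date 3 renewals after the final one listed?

Apr 9 2029

Gaps: 5, 2, 5 days — not constant, but cyclic with period 2.
The events fall on every Monday and Saturday.
Next Monday: Apr 2 2029.
Next Saturday: Apr 7 2029.
Next Monday: Apr 9 2029.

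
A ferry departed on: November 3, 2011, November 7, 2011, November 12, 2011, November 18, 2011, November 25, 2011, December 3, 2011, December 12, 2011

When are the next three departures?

December 22, 2011; January 2, 2012; January 14, 2012

Intervals are 4, 5, 6, 7, 8, 9 days — an arithmetic progression with common difference 1.
Next gap: 10 days. December 12, 2011 + 10 days = December 22, 2011.
Next gap: 11 days. December 22, 2011 + 11 days = January 2, 2012.
Next gap: 12 days. January 2, 2012 + 12 days = January 14, 2012.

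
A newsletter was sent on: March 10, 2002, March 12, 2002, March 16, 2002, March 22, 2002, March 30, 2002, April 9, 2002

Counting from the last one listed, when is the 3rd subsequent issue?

Gaps: 2, 4, 6, 8, 10 days — each gap is 2 larger than the previous one.
Next gap: 12 days. April 9, 2002 + 12 days = April 21, 2002.
Next gap: 14 days. April 21, 2002 + 14 days = May 5, 2002.
Next gap: 16 days. May 5, 2002 + 16 days = May 21, 2002.

May 21, 2002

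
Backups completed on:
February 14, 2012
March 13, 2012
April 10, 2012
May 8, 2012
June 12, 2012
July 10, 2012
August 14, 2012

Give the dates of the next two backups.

September 11, 2012; October 9, 2012

These are Tuesdays at 28- or 35-day spacing (28, 28, 28, 35, 28, 35).
The pattern: 2nd Tuesday of the month.
September 2012 — 2nd Tuesday is September 11, 2012.
2nd Tuesday of October 2012: October 9, 2012.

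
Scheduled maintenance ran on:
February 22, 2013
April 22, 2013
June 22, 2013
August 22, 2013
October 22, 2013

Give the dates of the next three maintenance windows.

Gaps: 59, 61, 61, 61 days — not constant. Every event is on the 22nd of the month.
Pattern: the 22nd of every 2 months.
Next: December 2013 → December 22, 2013.
February 2014: February 22, 2014.
Next: April 2014 → April 22, 2014.

December 22, 2013; February 22, 2014; April 22, 2014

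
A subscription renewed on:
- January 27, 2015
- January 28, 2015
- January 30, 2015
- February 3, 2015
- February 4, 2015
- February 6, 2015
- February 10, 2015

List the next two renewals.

Gaps: 1, 2, 4, 1, 2, 4 days — not constant, but cyclic with period 3.
The events fall on every Tuesday, Wednesday and Friday.
The following Wednesday is February 11, 2015.
Next Friday: February 13, 2015.

February 11, 2015; February 13, 2015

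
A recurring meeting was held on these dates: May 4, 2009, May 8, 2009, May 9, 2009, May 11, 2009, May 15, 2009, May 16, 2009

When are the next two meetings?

Gaps: 4, 1, 2, 4, 1 days — not constant, but cyclic with period 3.
The events fall on every Monday, Friday and Saturday.
The following Monday is May 18, 2009.
The following Friday is May 22, 2009.

May 18, 2009; May 22, 2009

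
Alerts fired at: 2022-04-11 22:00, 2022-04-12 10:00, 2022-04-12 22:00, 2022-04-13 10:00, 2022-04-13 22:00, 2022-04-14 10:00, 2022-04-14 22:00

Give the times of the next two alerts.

Gaps: 12, 12, 12, 12, 12, 12 hours — each event is 12 hours after the previous one.
2022-04-14 22:00 + 12 h = 2022-04-15 10:00.
2022-04-15 10:00 + 12 h = 2022-04-15 22:00.

2022-04-15 10:00, 2022-04-15 22:00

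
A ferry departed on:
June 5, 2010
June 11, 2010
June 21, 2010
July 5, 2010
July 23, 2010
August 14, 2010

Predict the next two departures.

The spacing grows by 4 each time: 6, 10, 14, 18, 22 days.
Next gap: 26 days. August 14, 2010 + 26 days = September 9, 2010.
Next gap: 30 days. September 9, 2010 + 30 days = October 9, 2010.

September 9, 2010; October 9, 2010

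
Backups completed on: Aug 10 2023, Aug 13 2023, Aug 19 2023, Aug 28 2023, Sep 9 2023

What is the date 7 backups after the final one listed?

Intervals are 3, 6, 9, 12 days — an arithmetic progression with common difference 3.
Next gap: 15 days. Sep 9 2023 + 15 days = Sep 24 2023.
Next gap: 18 days. Sep 24 2023 + 18 days = Oct 12 2023.
Next gap: 21 days. Oct 12 2023 + 21 days = Nov 2 2023.
Next gap: 24 days. Nov 2 2023 + 24 days = Nov 26 2023.
Next gap: 27 days. Nov 26 2023 + 27 days = Dec 23 2023.
Next gap: 30 days. Dec 23 2023 + 30 days = Jan 22 2024.
Next gap: 33 days. Jan 22 2024 + 33 days = Feb 24 2024.

Feb 24 2024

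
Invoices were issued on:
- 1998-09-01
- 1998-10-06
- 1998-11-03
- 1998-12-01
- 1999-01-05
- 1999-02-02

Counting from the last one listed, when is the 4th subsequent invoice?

Gaps: 35, 28, 28, 35, 28 days — a mix of 28 and 35. Every date is a Tuesday.
Each is the 1st Tuesday of its month.
March 1999 — 1st Tuesday is 1999-03-02.
April 1999 — 1st Tuesday is 1999-04-06.
1st Tuesday of May 1999: 1999-05-04.
June 1999 — 1st Tuesday is 1999-06-01.

1999-06-01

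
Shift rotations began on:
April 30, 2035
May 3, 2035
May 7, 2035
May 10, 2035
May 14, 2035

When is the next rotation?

May 17, 2035

Gaps: 3, 4, 3, 4 days — not constant, but cyclic with period 2.
The events fall on every Monday and Thursday.
The following Thursday is May 17, 2035.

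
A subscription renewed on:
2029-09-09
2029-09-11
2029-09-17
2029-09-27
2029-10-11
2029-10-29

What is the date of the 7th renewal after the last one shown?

2030-06-24

The spacing grows by 4 each time: 2, 6, 10, 14, 18 days.
Next gap: 22 days. 2029-10-29 + 22 days = 2029-11-20.
Next gap: 26 days. 2029-11-20 + 26 days = 2029-12-16.
Next gap: 30 days. 2029-12-16 + 30 days = 2030-01-15.
Next gap: 34 days. 2030-01-15 + 34 days = 2030-02-18.
Next gap: 38 days. 2030-02-18 + 38 days = 2030-03-28.
Next gap: 42 days. 2030-03-28 + 42 days = 2030-05-09.
Next gap: 46 days. 2030-05-09 + 46 days = 2030-06-24.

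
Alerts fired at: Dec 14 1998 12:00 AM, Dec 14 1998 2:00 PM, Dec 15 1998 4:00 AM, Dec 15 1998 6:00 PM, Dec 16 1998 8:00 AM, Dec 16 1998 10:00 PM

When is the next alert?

Gaps: 14, 14, 14, 14, 14 hours — each event is 14 hours after the previous one.
Dec 16 1998 10:00 PM + 14 h = Dec 17 1998 12:00 PM.

Dec 17 1998 12:00 PM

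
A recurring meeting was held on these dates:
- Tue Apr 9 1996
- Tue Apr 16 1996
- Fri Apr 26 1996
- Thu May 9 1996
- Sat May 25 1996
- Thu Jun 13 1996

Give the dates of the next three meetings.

Fri Jul 5 1996, Tue Jul 30 1996, Tue Aug 27 1996

The spacing grows by 3 each time: 7, 10, 13, 16, 19 days.
Next gap: 22 days. Thu Jun 13 1996 + 22 days = Fri Jul 5 1996.
Next gap: 25 days. Fri Jul 5 1996 + 25 days = Tue Jul 30 1996.
Next gap: 28 days. Tue Jul 30 1996 + 28 days = Tue Aug 27 1996.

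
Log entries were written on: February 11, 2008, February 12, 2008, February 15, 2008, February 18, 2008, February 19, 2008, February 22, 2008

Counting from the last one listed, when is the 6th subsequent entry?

Gaps: 1, 3, 3, 1, 3 days — not constant, but cyclic with period 3.
The events fall on every Monday, Tuesday and Friday.
The following Monday is February 25, 2008.
The following Tuesday is February 26, 2008.
Next Friday: February 29, 2008.
Next Monday: March 3, 2008.
The following Tuesday is March 4, 2008.
Next Friday: March 7, 2008.

March 7, 2008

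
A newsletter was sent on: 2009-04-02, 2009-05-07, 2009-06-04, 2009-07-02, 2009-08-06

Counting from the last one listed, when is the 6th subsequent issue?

2010-02-04

All dates are Thursdays, 35, 28, 28, 35 days apart.
Specifically, the 1st Thursday of each month.
September 2009 — 1st Thursday is 2009-09-03.
1st Thursday of October 2009: 2009-10-01.
November 2009 — 1st Thursday is 2009-11-05.
1st Thursday of December 2009: 2009-12-03.
1st Thursday of January 2010: 2010-01-07.
1st Thursday of February 2010: 2010-02-04.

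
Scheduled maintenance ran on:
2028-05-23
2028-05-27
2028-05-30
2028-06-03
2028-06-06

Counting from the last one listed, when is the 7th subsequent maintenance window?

2028-07-01

Every event lands on a Tuesday or Saturday (gaps cycle 4, 3, 4, 3).
So the schedule is: every Tuesday and Saturday.
Next Saturday: 2028-06-10.
Next Tuesday: 2028-06-13.
The following Saturday is 2028-06-17.
The following Tuesday is 2028-06-20.
Next Saturday: 2028-06-24.
The following Tuesday is 2028-06-27.
Next Saturday: 2028-07-01.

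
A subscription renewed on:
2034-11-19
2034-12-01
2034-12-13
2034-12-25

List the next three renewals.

2035-01-06, 2035-01-18, 2035-01-30

Gaps between consecutive events: 12, 12, 12 days — a constant 12-day interval.
2034-12-25 + 12 days = 2035-01-06.
2035-01-06 + 12 days = 2035-01-18.
2035-01-18 + 12 days = 2035-01-30.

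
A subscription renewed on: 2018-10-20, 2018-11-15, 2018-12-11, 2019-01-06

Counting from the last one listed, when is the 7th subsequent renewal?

2019-07-07

Every event comes 26 days after the last (26, 26, 26).
2019-01-06 + 26 days = 2019-02-01.
2019-02-01 + 26 days = 2019-02-27.
2019-02-27 + 26 days = 2019-03-25.
2019-03-25 + 26 days = 2019-04-20.
2019-04-20 + 26 days = 2019-05-16.
2019-05-16 + 26 days = 2019-06-11.
2019-06-11 + 26 days = 2019-07-07.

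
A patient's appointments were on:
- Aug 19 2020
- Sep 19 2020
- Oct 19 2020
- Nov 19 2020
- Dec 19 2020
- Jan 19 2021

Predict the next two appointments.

Feb 19 2021, Mar 19 2021

Each date is the 19th; the gaps (31, 30, 31, 30, 31) track the month lengths.
The rule is the 19th of each month.
February 2021: Feb 19 2021.
March 2021: Mar 19 2021.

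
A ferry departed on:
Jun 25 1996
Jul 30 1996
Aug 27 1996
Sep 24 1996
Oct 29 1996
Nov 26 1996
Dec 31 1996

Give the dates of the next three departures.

Every date is a Tuesday; gaps 35, 28, 28, 35, 28, 35 days.
Each is the last Tuesday of its month (at least one falls on the 29th or later, ruling out '4th Tuesday').
Last Tuesday of January 1997: Jan 28 1997.
February 1997 ends with Tuesday Feb 25 1997.
March 1997 ends with Tuesday Mar 25 1997.

Jan 28 1997, Feb 25 1997, Mar 25 1997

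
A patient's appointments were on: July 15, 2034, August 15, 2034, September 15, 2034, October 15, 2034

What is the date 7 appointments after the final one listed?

May 15, 2035

The day-of-month is always 15 (31, 31, 30 days between events).
So this recurs on the 15th of each month.
November 2034: November 15, 2034.
Next: December 2034 → December 15, 2034.
Next: January 2035 → January 15, 2035.
February 2035: February 15, 2035.
March 2035: March 15, 2035.
Next: April 2035 → April 15, 2035.
Next: May 2035 → May 15, 2035.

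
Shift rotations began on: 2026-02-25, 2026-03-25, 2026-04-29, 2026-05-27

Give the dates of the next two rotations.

All Wednesdays; the gaps (28, 35, 28) vary with month length.
This is the last Wednesday of each month.
Last Wednesday of June 2026: 2026-06-24.
July 2026 ends with Wednesday 2026-07-29.

2026-06-24, 2026-07-29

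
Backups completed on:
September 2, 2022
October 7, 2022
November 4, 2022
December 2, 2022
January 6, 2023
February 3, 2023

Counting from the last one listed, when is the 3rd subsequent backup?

May 5, 2023

All dates are Fridays, 35, 28, 28, 35, 28 days apart.
Specifically, the 1st Friday of each month.
1st Friday of March 2023: March 3, 2023.
1st Friday of April 2023: April 7, 2023.
1st Friday of May 2023: May 5, 2023.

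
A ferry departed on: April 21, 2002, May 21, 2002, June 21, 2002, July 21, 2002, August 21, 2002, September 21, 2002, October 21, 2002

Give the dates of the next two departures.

Gaps: 30, 31, 30, 31, 31, 30 days — not constant. Every event is on the 21st of the month.
Pattern: the 21st of each month.
Next: November 2002 → November 21, 2002.
Next: December 2002 → December 21, 2002.

November 21, 2002; December 21, 2002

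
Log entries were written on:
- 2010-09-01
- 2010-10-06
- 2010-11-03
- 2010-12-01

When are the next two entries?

These are Wednesdays at 28- or 35-day spacing (35, 28, 28).
The pattern: 1st Wednesday of the month.
January 2011 — 1st Wednesday is 2011-01-05.
1st Wednesday of February 2011: 2011-02-02.

2011-01-05, 2011-02-02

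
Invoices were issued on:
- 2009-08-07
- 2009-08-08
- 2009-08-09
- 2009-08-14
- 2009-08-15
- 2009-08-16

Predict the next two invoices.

2009-08-21, 2009-08-22

Gaps: 1, 1, 5, 1, 1 days — not constant, but cyclic with period 3.
The events fall on every Friday, Saturday and Sunday.
The following Friday is 2009-08-21.
Next Saturday: 2009-08-22.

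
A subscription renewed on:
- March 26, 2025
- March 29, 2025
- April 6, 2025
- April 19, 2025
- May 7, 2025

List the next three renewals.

Gaps: 3, 8, 13, 18 days — each gap is 5 larger than the previous one.
Next gap: 23 days. May 7, 2025 + 23 days = May 30, 2025.
Next gap: 28 days. May 30, 2025 + 28 days = June 27, 2025.
Next gap: 33 days. June 27, 2025 + 33 days = July 30, 2025.

May 30, 2025; June 27, 2025; July 30, 2025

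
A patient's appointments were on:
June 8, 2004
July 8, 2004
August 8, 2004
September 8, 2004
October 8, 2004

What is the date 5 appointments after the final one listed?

March 8, 2005

Gaps: 30, 31, 31, 30 days — not constant. Every event is on the 8th of the month.
Pattern: the 8th of each month.
November 2004: November 8, 2004.
Next: December 2004 → December 8, 2004.
January 2005: January 8, 2005.
Next: February 2005 → February 8, 2005.
March 2005: March 8, 2005.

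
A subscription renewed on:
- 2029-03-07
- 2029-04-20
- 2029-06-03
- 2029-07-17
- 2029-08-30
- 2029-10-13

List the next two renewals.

2029-11-26, 2030-01-09

The spacing is 44, 44, 44, 44, 44 days — always 44 days.
2029-10-13 + 44 days = 2029-11-26.
2029-11-26 + 44 days = 2030-01-09.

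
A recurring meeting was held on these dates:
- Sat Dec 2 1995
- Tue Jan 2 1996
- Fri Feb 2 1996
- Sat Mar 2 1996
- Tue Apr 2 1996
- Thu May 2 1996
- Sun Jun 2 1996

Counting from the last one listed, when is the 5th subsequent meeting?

Gaps: 31, 31, 29, 31, 30, 31 days — not constant. Every event is on the 2nd of the month.
Pattern: the 2nd of each month.
July 1996: Tue Jul 2 1996.
August 1996: Fri Aug 2 1996.
September 1996: Mon Sep 2 1996.
October 1996: Wed Oct 2 1996.
Next: November 1996 → Sat Nov 2 1996.

Sat Nov 2 1996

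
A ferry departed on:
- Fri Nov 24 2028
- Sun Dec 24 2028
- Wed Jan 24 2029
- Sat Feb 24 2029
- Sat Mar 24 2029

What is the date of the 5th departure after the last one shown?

Fri Aug 24 2029

Gaps: 30, 31, 31, 28 days — not constant. Every event is on the 24th of the month.
Pattern: the 24th of each month.
Next: April 2029 → Tue Apr 24 2029.
May 2029: Thu May 24 2029.
June 2029: Sun Jun 24 2029.
July 2029: Tue Jul 24 2029.
August 2029: Fri Aug 24 2029.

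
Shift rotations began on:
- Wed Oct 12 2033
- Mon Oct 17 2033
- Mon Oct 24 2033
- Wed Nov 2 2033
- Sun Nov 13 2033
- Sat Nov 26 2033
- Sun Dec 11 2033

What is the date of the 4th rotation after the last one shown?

Gaps: 5, 7, 9, 11, 13, 15 days — each gap is 2 larger than the previous one.
Next gap: 17 days. Sun Dec 11 2033 + 17 days = Wed Dec 28 2033.
Next gap: 19 days. Wed Dec 28 2033 + 19 days = Mon Jan 16 2034.
Next gap: 21 days. Mon Jan 16 2034 + 21 days = Mon Feb 6 2034.
Next gap: 23 days. Mon Feb 6 2034 + 23 days = Wed Mar 1 2034.

Wed Mar 1 2034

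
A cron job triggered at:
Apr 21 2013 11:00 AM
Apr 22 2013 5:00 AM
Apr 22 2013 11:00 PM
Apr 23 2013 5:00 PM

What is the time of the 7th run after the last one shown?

The interval is a steady 18 hours (18, 18, 18).
Apr 23 2013 5:00 PM + 18 h = Apr 24 2013 11:00 AM.
Apr 24 2013 11:00 AM + 18 h = Apr 25 2013 5:00 AM.
Apr 25 2013 5:00 AM + 18 h = Apr 25 2013 11:00 PM.
Apr 25 2013 11:00 PM + 18 h = Apr 26 2013 5:00 PM.
Apr 26 2013 5:00 PM + 18 h = Apr 27 2013 11:00 AM.
Apr 27 2013 11:00 AM + 18 h = Apr 28 2013 5:00 AM.
Apr 28 2013 5:00 AM + 18 h = Apr 28 2013 11:00 PM.

Apr 28 2013 11:00 PM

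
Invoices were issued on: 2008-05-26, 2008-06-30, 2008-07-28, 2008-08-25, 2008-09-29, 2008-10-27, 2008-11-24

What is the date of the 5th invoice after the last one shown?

2009-04-27

All Mondays; the gaps (35, 28, 28, 35, 28, 28) vary with month length.
This is the last Monday of each month.
December 2008 ends with Monday 2008-12-29.
January 2009 ends with Monday 2009-01-26.
February 2009 ends with Monday 2009-02-23.
March 2009 ends with Monday 2009-03-30.
April 2009 ends with Monday 2009-04-27.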